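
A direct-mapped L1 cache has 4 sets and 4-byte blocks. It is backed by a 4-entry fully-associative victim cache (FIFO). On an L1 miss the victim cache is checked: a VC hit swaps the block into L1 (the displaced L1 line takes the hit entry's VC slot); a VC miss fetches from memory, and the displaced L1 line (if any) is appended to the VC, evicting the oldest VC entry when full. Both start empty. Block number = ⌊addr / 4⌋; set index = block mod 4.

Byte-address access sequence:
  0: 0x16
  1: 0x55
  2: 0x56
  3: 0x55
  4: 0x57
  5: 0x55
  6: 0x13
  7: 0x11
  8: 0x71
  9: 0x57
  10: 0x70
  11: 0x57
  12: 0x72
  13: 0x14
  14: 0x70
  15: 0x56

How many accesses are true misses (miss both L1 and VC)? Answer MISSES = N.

MISSES = 4

0: 0x16 (blk 5, set 1) → MISS  vc=[]
1: 0x55 (blk 21, set 1) → MISS  vc=[5]
2: 0x56 (blk 21, set 1) → L1-HIT  vc=[5]
3: 0x55 (blk 21, set 1) → L1-HIT  vc=[5]
4: 0x57 (blk 21, set 1) → L1-HIT  vc=[5]
5: 0x55 (blk 21, set 1) → L1-HIT  vc=[5]
6: 0x13 (blk 4, set 0) → MISS  vc=[5]
7: 0x11 (blk 4, set 0) → L1-HIT  vc=[5]
8: 0x71 (blk 28, set 0) → MISS  vc=[5, 4]
9: 0x57 (blk 21, set 1) → L1-HIT  vc=[5, 4]
10: 0x70 (blk 28, set 0) → L1-HIT  vc=[5, 4]
11: 0x57 (blk 21, set 1) → L1-HIT  vc=[5, 4]
12: 0x72 (blk 28, set 0) → L1-HIT  vc=[5, 4]
13: 0x14 (blk 5, set 1) → VC-HIT  vc=[21, 4]
14: 0x70 (blk 28, set 0) → L1-HIT  vc=[21, 4]
15: 0x56 (blk 21, set 1) → VC-HIT  vc=[5, 4]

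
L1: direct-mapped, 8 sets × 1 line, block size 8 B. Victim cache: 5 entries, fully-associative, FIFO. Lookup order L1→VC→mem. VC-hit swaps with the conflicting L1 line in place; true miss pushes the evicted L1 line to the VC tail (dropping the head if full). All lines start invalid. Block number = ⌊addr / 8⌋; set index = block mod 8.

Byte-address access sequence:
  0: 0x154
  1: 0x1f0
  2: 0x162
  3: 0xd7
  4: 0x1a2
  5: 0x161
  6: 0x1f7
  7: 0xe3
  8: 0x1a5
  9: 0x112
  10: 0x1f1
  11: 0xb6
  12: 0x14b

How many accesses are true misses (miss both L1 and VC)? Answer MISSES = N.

  [0] addr=0x154 blk=42 s=2: MISS | VC []
  [1] addr=0x1f0 blk=62 s=6: MISS | VC []
  [2] addr=0x162 blk=44 s=4: MISS | VC []
  [3] addr=0xd7 blk=26 s=2: MISS | VC [42]
  [4] addr=0x1a2 blk=52 s=4: MISS | VC [42, 44]
  [5] addr=0x161 blk=44 s=4: VC-HIT | VC [42, 52]
  [6] addr=0x1f7 blk=62 s=6: L1-HIT | VC [42, 52]
  [7] addr=0xe3 blk=28 s=4: MISS | VC [42, 52, 44]
  [8] addr=0x1a5 blk=52 s=4: VC-HIT | VC [42, 28, 44]
  [9] addr=0x112 blk=34 s=2: MISS | VC [42, 28, 44, 26]
  [10] addr=0x1f1 blk=62 s=6: L1-HIT | VC [42, 28, 44, 26]
  [11] addr=0xb6 blk=22 s=6: MISS | VC [42, 28, 44, 26, 62]
  [12] addr=0x14b blk=41 s=1: MISS | VC [42, 28, 44, 26, 62]

MISSES = 9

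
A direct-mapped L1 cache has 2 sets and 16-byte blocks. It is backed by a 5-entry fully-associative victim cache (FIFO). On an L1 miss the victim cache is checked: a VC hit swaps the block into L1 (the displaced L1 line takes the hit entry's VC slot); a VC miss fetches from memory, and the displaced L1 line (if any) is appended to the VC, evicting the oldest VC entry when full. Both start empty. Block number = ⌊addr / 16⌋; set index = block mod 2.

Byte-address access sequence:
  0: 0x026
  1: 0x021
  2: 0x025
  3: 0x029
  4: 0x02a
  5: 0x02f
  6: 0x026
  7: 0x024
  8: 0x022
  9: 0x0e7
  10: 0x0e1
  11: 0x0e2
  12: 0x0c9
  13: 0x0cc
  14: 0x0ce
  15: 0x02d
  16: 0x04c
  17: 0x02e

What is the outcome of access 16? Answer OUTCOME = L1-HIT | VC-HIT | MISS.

OUTCOME = MISS

  [0] addr=0x26 blk=2 s=0: MISS | VC []
  [1] addr=0x21 blk=2 s=0: L1-HIT | VC []
  [2] addr=0x25 blk=2 s=0: L1-HIT | VC []
  [3] addr=0x29 blk=2 s=0: L1-HIT | VC []
  [4] addr=0x2a blk=2 s=0: L1-HIT | VC []
  [5] addr=0x2f blk=2 s=0: L1-HIT | VC []
  [6] addr=0x26 blk=2 s=0: L1-HIT | VC []
  [7] addr=0x24 blk=2 s=0: L1-HIT | VC []
  [8] addr=0x22 blk=2 s=0: L1-HIT | VC []
  [9] addr=0xe7 blk=14 s=0: MISS | VC [2]
  [10] addr=0xe1 blk=14 s=0: L1-HIT | VC [2]
  [11] addr=0xe2 blk=14 s=0: L1-HIT | VC [2]
  [12] addr=0xc9 blk=12 s=0: MISS | VC [2, 14]
  [13] addr=0xcc blk=12 s=0: L1-HIT | VC [2, 14]
  [14] addr=0xce blk=12 s=0: L1-HIT | VC [2, 14]
  [15] addr=0x2d blk=2 s=0: VC-HIT | VC [12, 14]
  [16] addr=0x4c blk=4 s=0: MISS | VC [12, 14, 2]
  [17] addr=0x2e blk=2 s=0: VC-HIT | VC [12, 14, 4]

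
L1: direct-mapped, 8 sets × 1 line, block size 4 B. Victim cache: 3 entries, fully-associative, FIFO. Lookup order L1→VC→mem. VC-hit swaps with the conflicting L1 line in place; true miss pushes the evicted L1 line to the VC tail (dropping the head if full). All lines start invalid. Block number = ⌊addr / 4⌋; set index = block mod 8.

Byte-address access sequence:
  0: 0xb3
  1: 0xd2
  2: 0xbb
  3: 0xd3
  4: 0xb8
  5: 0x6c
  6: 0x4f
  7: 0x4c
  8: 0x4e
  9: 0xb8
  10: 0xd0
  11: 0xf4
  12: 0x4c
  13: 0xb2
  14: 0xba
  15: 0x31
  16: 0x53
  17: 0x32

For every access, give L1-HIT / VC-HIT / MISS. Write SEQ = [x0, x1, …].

0: 0xb3 (blk 44, set 4) → MISS  vc=[]
1: 0xd2 (blk 52, set 4) → MISS  vc=[44]
2: 0xbb (blk 46, set 6) → MISS  vc=[44]
3: 0xd3 (blk 52, set 4) → L1-HIT  vc=[44]
4: 0xb8 (blk 46, set 6) → L1-HIT  vc=[44]
5: 0x6c (blk 27, set 3) → MISS  vc=[44]
6: 0x4f (blk 19, set 3) → MISS  vc=[44, 27]
7: 0x4c (blk 19, set 3) → L1-HIT  vc=[44, 27]
8: 0x4e (blk 19, set 3) → L1-HIT  vc=[44, 27]
9: 0xb8 (blk 46, set 6) → L1-HIT  vc=[44, 27]
10: 0xd0 (blk 52, set 4) → L1-HIT  vc=[44, 27]
11: 0xf4 (blk 61, set 5) → MISS  vc=[44, 27]
12: 0x4c (blk 19, set 3) → L1-HIT  vc=[44, 27]
13: 0xb2 (blk 44, set 4) → VC-HIT  vc=[52, 27]
14: 0xba (blk 46, set 6) → L1-HIT  vc=[52, 27]
15: 0x31 (blk 12, set 4) → MISS  vc=[52, 27, 44]
16: 0x53 (blk 20, set 4) → MISS  vc=[27, 44, 12]
17: 0x32 (blk 12, set 4) → VC-HIT  vc=[27, 44, 20]

SEQ = [MISS, MISS, MISS, L1-HIT, L1-HIT, MISS, MISS, L1-HIT, L1-HIT, L1-HIT, L1-HIT, MISS, L1-HIT, VC-HIT, L1-HIT, MISS, MISS, VC-HIT]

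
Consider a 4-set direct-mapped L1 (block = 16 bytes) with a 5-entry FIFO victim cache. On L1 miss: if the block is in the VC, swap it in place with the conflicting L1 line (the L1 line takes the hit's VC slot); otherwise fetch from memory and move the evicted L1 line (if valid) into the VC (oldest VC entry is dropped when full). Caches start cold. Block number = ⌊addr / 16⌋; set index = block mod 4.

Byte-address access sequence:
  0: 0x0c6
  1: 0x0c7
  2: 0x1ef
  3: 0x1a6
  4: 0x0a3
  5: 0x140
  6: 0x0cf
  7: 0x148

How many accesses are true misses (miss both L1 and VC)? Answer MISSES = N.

MISSES = 5

#0 0xc6→b12/s0 MISS; vc=[]
#1 0xc7→b12/s0 L1-HIT; vc=[]
#2 0x1ef→b30/s2 MISS; vc=[]
#3 0x1a6→b26/s2 MISS; vc=[30]
#4 0xa3→b10/s2 MISS; vc=[30,26]
#5 0x140→b20/s0 MISS; vc=[30,26,12]
#6 0xcf→b12/s0 VC-HIT; vc=[30,26,20]
#7 0x148→b20/s0 VC-HIT; vc=[30,26,12]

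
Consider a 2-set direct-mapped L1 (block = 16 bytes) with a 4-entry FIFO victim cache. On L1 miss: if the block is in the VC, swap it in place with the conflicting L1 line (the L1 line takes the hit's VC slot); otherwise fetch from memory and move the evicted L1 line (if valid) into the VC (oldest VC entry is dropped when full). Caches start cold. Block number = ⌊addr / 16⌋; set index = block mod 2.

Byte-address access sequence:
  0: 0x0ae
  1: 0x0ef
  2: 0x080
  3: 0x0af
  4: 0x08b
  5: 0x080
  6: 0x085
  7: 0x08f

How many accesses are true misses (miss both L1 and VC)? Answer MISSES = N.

MISSES = 3

  [0] addr=0xae blk=10 s=0: MISS | VC []
  [1] addr=0xef blk=14 s=0: MISS | VC [10]
  [2] addr=0x80 blk=8 s=0: MISS | VC [10, 14]
  [3] addr=0xaf blk=10 s=0: VC-HIT | VC [8, 14]
  [4] addr=0x8b blk=8 s=0: VC-HIT | VC [10, 14]
  [5] addr=0x80 blk=8 s=0: L1-HIT | VC [10, 14]
  [6] addr=0x85 blk=8 s=0: L1-HIT | VC [10, 14]
  [7] addr=0x8f blk=8 s=0: L1-HIT | VC [10, 14]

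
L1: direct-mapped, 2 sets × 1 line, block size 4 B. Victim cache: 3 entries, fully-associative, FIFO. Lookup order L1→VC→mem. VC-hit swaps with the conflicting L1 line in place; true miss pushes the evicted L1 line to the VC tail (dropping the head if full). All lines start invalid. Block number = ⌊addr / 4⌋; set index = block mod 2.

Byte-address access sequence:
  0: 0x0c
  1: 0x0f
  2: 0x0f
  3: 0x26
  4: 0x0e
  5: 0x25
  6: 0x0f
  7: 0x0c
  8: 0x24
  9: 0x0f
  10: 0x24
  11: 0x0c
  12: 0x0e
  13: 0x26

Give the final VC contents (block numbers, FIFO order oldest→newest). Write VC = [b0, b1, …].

VC = [3]

#0 0xc→b3/s1 MISS; vc=[]
#1 0xf→b3/s1 L1-HIT; vc=[]
#2 0xf→b3/s1 L1-HIT; vc=[]
#3 0x26→b9/s1 MISS; vc=[3]
#4 0xe→b3/s1 VC-HIT; vc=[9]
#5 0x25→b9/s1 VC-HIT; vc=[3]
#6 0xf→b3/s1 VC-HIT; vc=[9]
#7 0xc→b3/s1 L1-HIT; vc=[9]
#8 0x24→b9/s1 VC-HIT; vc=[3]
#9 0xf→b3/s1 VC-HIT; vc=[9]
#10 0x24→b9/s1 VC-HIT; vc=[3]
#11 0xc→b3/s1 VC-HIT; vc=[9]
#12 0xe→b3/s1 L1-HIT; vc=[9]
#13 0x26→b9/s1 VC-HIT; vc=[3]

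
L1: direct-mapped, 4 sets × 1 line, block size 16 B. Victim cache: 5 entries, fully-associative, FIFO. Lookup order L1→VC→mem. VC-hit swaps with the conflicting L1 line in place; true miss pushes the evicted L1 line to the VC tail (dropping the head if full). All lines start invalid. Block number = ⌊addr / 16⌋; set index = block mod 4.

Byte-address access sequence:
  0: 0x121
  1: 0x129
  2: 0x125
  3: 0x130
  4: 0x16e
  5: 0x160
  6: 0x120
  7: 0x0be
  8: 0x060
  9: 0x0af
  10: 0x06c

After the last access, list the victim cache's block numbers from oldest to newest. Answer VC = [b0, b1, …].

VC = [22, 19, 18, 10]

#0 0x121→b18/s2 MISS; vc=[]
#1 0x129→b18/s2 L1-HIT; vc=[]
#2 0x125→b18/s2 L1-HIT; vc=[]
#3 0x130→b19/s3 MISS; vc=[]
#4 0x16e→b22/s2 MISS; vc=[18]
#5 0x160→b22/s2 L1-HIT; vc=[18]
#6 0x120→b18/s2 VC-HIT; vc=[22]
#7 0xbe→b11/s3 MISS; vc=[22,19]
#8 0x60→b6/s2 MISS; vc=[22,19,18]
#9 0xaf→b10/s2 MISS; vc=[22,19,18,6]
#10 0x6c→b6/s2 VC-HIT; vc=[22,19,18,10]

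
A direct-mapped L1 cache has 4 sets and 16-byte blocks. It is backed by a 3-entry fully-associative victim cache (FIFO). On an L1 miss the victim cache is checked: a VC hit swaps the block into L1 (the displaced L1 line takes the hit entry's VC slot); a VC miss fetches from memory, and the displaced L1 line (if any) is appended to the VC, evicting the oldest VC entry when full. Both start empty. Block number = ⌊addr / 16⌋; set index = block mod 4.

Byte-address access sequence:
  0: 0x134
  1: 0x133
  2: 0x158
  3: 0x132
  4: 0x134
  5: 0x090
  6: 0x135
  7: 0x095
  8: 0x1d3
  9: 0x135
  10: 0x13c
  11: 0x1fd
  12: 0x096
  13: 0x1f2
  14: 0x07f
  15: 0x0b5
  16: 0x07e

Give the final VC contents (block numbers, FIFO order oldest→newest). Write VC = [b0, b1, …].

VC = [19, 31, 11]

0: 0x134 (blk 19, set 3) → MISS  vc=[]
1: 0x133 (blk 19, set 3) → L1-HIT  vc=[]
2: 0x158 (blk 21, set 1) → MISS  vc=[]
3: 0x132 (blk 19, set 3) → L1-HIT  vc=[]
4: 0x134 (blk 19, set 3) → L1-HIT  vc=[]
5: 0x90 (blk 9, set 1) → MISS  vc=[21]
6: 0x135 (blk 19, set 3) → L1-HIT  vc=[21]
7: 0x95 (blk 9, set 1) → L1-HIT  vc=[21]
8: 0x1d3 (blk 29, set 1) → MISS  vc=[21, 9]
9: 0x135 (blk 19, set 3) → L1-HIT  vc=[21, 9]
10: 0x13c (blk 19, set 3) → L1-HIT  vc=[21, 9]
11: 0x1fd (blk 31, set 3) → MISS  vc=[21, 9, 19]
12: 0x96 (blk 9, set 1) → VC-HIT  vc=[21, 29, 19]
13: 0x1f2 (blk 31, set 3) → L1-HIT  vc=[21, 29, 19]
14: 0x7f (blk 7, set 3) → MISS  vc=[29, 19, 31]
15: 0xb5 (blk 11, set 3) → MISS  vc=[19, 31, 7]
16: 0x7e (blk 7, set 3) → VC-HIT  vc=[19, 31, 11]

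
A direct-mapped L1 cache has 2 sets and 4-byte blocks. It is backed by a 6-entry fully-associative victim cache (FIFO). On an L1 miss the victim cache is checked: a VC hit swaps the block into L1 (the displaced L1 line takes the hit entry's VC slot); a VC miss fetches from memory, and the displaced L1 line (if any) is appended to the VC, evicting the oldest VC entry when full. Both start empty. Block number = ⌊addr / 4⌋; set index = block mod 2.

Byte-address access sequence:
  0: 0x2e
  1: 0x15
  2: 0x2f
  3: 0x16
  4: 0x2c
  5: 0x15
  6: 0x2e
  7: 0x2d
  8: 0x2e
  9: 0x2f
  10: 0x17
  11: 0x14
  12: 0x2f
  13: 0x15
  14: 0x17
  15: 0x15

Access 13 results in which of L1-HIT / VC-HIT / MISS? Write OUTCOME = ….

OUTCOME = VC-HIT

  [0] addr=0x2e blk=11 s=1: MISS | VC []
  [1] addr=0x15 blk=5 s=1: MISS | VC [11]
  [2] addr=0x2f blk=11 s=1: VC-HIT | VC [5]
  [3] addr=0x16 blk=5 s=1: VC-HIT | VC [11]
  [4] addr=0x2c blk=11 s=1: VC-HIT | VC [5]
  [5] addr=0x15 blk=5 s=1: VC-HIT | VC [11]
  [6] addr=0x2e blk=11 s=1: VC-HIT | VC [5]
  [7] addr=0x2d blk=11 s=1: L1-HIT | VC [5]
  [8] addr=0x2e blk=11 s=1: L1-HIT | VC [5]
  [9] addr=0x2f blk=11 s=1: L1-HIT | VC [5]
  [10] addr=0x17 blk=5 s=1: VC-HIT | VC [11]
  [11] addr=0x14 blk=5 s=1: L1-HIT | VC [11]
  [12] addr=0x2f blk=11 s=1: VC-HIT | VC [5]
  [13] addr=0x15 blk=5 s=1: VC-HIT | VC [11]
  [14] addr=0x17 blk=5 s=1: L1-HIT | VC [11]
  [15] addr=0x15 blk=5 s=1: L1-HIT | VC [11]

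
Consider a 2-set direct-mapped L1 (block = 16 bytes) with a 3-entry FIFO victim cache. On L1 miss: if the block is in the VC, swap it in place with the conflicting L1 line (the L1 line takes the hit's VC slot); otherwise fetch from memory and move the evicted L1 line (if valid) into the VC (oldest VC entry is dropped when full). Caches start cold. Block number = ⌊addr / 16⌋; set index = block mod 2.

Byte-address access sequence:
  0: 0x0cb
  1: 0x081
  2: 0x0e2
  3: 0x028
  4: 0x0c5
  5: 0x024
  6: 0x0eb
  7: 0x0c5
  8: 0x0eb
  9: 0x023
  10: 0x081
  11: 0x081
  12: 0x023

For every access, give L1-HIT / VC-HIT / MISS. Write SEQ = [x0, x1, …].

SEQ = [MISS, MISS, MISS, MISS, VC-HIT, VC-HIT, VC-HIT, VC-HIT, VC-HIT, VC-HIT, VC-HIT, L1-HIT, VC-HIT]

0: 0xcb (blk 12, set 0) → MISS  vc=[]
1: 0x81 (blk 8, set 0) → MISS  vc=[12]
2: 0xe2 (blk 14, set 0) → MISS  vc=[12, 8]
3: 0x28 (blk 2, set 0) → MISS  vc=[12, 8, 14]
4: 0xc5 (blk 12, set 0) → VC-HIT  vc=[2, 8, 14]
5: 0x24 (blk 2, set 0) → VC-HIT  vc=[12, 8, 14]
6: 0xeb (blk 14, set 0) → VC-HIT  vc=[12, 8, 2]
7: 0xc5 (blk 12, set 0) → VC-HIT  vc=[14, 8, 2]
8: 0xeb (blk 14, set 0) → VC-HIT  vc=[12, 8, 2]
9: 0x23 (blk 2, set 0) → VC-HIT  vc=[12, 8, 14]
10: 0x81 (blk 8, set 0) → VC-HIT  vc=[12, 2, 14]
11: 0x81 (blk 8, set 0) → L1-HIT  vc=[12, 2, 14]
12: 0x23 (blk 2, set 0) → VC-HIT  vc=[12, 8, 14]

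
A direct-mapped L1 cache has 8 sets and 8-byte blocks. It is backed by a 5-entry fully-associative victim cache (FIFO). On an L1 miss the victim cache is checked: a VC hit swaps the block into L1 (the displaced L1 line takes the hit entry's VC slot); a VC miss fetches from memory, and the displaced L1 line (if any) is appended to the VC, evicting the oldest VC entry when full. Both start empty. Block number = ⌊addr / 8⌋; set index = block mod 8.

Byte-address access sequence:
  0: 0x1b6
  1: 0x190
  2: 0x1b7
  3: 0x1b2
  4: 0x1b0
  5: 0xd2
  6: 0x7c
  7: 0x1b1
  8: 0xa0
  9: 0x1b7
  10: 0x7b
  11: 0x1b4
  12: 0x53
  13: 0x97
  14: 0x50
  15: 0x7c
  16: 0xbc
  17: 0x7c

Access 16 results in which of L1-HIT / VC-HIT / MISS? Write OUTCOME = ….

OUTCOME = MISS

0: 0x1b6 (blk 54, set 6) → MISS  vc=[]
1: 0x190 (blk 50, set 2) → MISS  vc=[]
2: 0x1b7 (blk 54, set 6) → L1-HIT  vc=[]
3: 0x1b2 (blk 54, set 6) → L1-HIT  vc=[]
4: 0x1b0 (blk 54, set 6) → L1-HIT  vc=[]
5: 0xd2 (blk 26, set 2) → MISS  vc=[50]
6: 0x7c (blk 15, set 7) → MISS  vc=[50]
7: 0x1b1 (blk 54, set 6) → L1-HIT  vc=[50]
8: 0xa0 (blk 20, set 4) → MISS  vc=[50]
9: 0x1b7 (blk 54, set 6) → L1-HIT  vc=[50]
10: 0x7b (blk 15, set 7) → L1-HIT  vc=[50]
11: 0x1b4 (blk 54, set 6) → L1-HIT  vc=[50]
12: 0x53 (blk 10, set 2) → MISS  vc=[50, 26]
13: 0x97 (blk 18, set 2) → MISS  vc=[50, 26, 10]
14: 0x50 (blk 10, set 2) → VC-HIT  vc=[50, 26, 18]
15: 0x7c (blk 15, set 7) → L1-HIT  vc=[50, 26, 18]
16: 0xbc (blk 23, set 7) → MISS  vc=[50, 26, 18, 15]
17: 0x7c (blk 15, set 7) → VC-HIT  vc=[50, 26, 18, 23]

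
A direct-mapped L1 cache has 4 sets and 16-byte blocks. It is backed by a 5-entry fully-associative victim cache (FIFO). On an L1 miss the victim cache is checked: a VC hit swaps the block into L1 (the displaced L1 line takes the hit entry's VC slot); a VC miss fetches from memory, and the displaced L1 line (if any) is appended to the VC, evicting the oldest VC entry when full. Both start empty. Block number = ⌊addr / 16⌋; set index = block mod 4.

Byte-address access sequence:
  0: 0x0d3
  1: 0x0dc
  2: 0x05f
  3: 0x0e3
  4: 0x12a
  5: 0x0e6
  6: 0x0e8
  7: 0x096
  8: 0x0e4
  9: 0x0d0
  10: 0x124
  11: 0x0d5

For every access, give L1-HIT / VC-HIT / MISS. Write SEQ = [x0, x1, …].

SEQ = [MISS, L1-HIT, MISS, MISS, MISS, VC-HIT, L1-HIT, MISS, L1-HIT, VC-HIT, VC-HIT, L1-HIT]

  [0] addr=0xd3 blk=13 s=1: MISS | VC []
  [1] addr=0xdc blk=13 s=1: L1-HIT | VC []
  [2] addr=0x5f blk=5 s=1: MISS | VC [13]
  [3] addr=0xe3 blk=14 s=2: MISS | VC [13]
  [4] addr=0x12a blk=18 s=2: MISS | VC [13, 14]
  [5] addr=0xe6 blk=14 s=2: VC-HIT | VC [13, 18]
  [6] addr=0xe8 blk=14 s=2: L1-HIT | VC [13, 18]
  [7] addr=0x96 blk=9 s=1: MISS | VC [13, 18, 5]
  [8] addr=0xe4 blk=14 s=2: L1-HIT | VC [13, 18, 5]
  [9] addr=0xd0 blk=13 s=1: VC-HIT | VC [9, 18, 5]
  [10] addr=0x124 blk=18 s=2: VC-HIT | VC [9, 14, 5]
  [11] addr=0xd5 blk=13 s=1: L1-HIT | VC [9, 14, 5]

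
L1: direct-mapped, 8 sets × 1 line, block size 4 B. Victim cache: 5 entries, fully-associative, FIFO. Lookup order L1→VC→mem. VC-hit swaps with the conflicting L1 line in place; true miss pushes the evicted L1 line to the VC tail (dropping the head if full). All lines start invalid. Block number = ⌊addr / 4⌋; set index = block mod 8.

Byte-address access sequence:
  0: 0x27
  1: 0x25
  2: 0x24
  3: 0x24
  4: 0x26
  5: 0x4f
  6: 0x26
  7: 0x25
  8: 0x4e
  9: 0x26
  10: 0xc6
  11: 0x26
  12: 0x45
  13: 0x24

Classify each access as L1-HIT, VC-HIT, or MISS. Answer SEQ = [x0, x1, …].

SEQ = [MISS, L1-HIT, L1-HIT, L1-HIT, L1-HIT, MISS, L1-HIT, L1-HIT, L1-HIT, L1-HIT, MISS, VC-HIT, MISS, VC-HIT]

0: 0x27 (blk 9, set 1) → MISS  vc=[]
1: 0x25 (blk 9, set 1) → L1-HIT  vc=[]
2: 0x24 (blk 9, set 1) → L1-HIT  vc=[]
3: 0x24 (blk 9, set 1) → L1-HIT  vc=[]
4: 0x26 (blk 9, set 1) → L1-HIT  vc=[]
5: 0x4f (blk 19, set 3) → MISS  vc=[]
6: 0x26 (blk 9, set 1) → L1-HIT  vc=[]
7: 0x25 (blk 9, set 1) → L1-HIT  vc=[]
8: 0x4e (blk 19, set 3) → L1-HIT  vc=[]
9: 0x26 (blk 9, set 1) → L1-HIT  vc=[]
10: 0xc6 (blk 49, set 1) → MISS  vc=[9]
11: 0x26 (blk 9, set 1) → VC-HIT  vc=[49]
12: 0x45 (blk 17, set 1) → MISS  vc=[49, 9]
13: 0x24 (blk 9, set 1) → VC-HIT  vc=[49, 17]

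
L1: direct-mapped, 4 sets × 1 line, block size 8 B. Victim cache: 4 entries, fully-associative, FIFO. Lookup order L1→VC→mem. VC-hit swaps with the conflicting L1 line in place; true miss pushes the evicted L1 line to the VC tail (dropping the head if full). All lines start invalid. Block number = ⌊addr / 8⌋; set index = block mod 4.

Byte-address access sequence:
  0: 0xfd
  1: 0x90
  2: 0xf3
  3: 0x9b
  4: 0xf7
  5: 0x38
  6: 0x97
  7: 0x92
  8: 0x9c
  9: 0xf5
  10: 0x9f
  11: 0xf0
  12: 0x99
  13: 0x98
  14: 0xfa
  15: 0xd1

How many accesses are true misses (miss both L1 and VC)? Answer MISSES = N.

#0 0xfd→b31/s3 MISS; vc=[]
#1 0x90→b18/s2 MISS; vc=[]
#2 0xf3→b30/s2 MISS; vc=[18]
#3 0x9b→b19/s3 MISS; vc=[18,31]
#4 0xf7→b30/s2 L1-HIT; vc=[18,31]
#5 0x38→b7/s3 MISS; vc=[18,31,19]
#6 0x97→b18/s2 VC-HIT; vc=[30,31,19]
#7 0x92→b18/s2 L1-HIT; vc=[30,31,19]
#8 0x9c→b19/s3 VC-HIT; vc=[30,31,7]
#9 0xf5→b30/s2 VC-HIT; vc=[18,31,7]
#10 0x9f→b19/s3 L1-HIT; vc=[18,31,7]
#11 0xf0→b30/s2 L1-HIT; vc=[18,31,7]
#12 0x99→b19/s3 L1-HIT; vc=[18,31,7]
#13 0x98→b19/s3 L1-HIT; vc=[18,31,7]
#14 0xfa→b31/s3 VC-HIT; vc=[18,19,7]
#15 0xd1→b26/s2 MISS; vc=[18,19,7,30]

MISSES = 6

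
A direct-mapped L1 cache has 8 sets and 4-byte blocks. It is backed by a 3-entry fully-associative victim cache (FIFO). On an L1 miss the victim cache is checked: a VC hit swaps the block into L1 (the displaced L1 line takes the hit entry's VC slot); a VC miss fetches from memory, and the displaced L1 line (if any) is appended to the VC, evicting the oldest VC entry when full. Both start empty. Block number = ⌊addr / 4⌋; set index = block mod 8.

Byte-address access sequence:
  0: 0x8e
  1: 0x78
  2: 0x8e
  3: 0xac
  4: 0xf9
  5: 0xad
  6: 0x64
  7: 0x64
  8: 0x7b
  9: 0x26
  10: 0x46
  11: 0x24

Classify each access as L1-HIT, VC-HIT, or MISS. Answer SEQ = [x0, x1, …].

0: 0x8e (blk 35, set 3) → MISS  vc=[]
1: 0x78 (blk 30, set 6) → MISS  vc=[]
2: 0x8e (blk 35, set 3) → L1-HIT  vc=[]
3: 0xac (blk 43, set 3) → MISS  vc=[35]
4: 0xf9 (blk 62, set 6) → MISS  vc=[35, 30]
5: 0xad (blk 43, set 3) → L1-HIT  vc=[35, 30]
6: 0x64 (blk 25, set 1) → MISS  vc=[35, 30]
7: 0x64 (blk 25, set 1) → L1-HIT  vc=[35, 30]
8: 0x7b (blk 30, set 6) → VC-HIT  vc=[35, 62]
9: 0x26 (blk 9, set 1) → MISS  vc=[35, 62, 25]
10: 0x46 (blk 17, set 1) → MISS  vc=[62, 25, 9]
11: 0x24 (blk 9, set 1) → VC-HIT  vc=[62, 25, 17]

SEQ = [MISS, MISS, L1-HIT, MISS, MISS, L1-HIT, MISS, L1-HIT, VC-HIT, MISS, MISS, VC-HIT]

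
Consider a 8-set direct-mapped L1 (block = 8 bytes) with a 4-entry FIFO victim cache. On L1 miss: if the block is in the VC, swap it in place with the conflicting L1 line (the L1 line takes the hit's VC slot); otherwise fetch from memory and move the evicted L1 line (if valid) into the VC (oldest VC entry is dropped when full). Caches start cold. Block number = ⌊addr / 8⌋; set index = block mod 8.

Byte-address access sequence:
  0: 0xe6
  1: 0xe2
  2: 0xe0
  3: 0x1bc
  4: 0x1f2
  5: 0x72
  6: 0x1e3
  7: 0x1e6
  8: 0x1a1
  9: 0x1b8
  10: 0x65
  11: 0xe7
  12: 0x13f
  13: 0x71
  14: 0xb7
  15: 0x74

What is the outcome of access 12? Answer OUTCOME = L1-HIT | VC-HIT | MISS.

OUTCOME = MISS

#0 0xe6→b28/s4 MISS; vc=[]
#1 0xe2→b28/s4 L1-HIT; vc=[]
#2 0xe0→b28/s4 L1-HIT; vc=[]
#3 0x1bc→b55/s7 MISS; vc=[]
#4 0x1f2→b62/s6 MISS; vc=[]
#5 0x72→b14/s6 MISS; vc=[62]
#6 0x1e3→b60/s4 MISS; vc=[62,28]
#7 0x1e6→b60/s4 L1-HIT; vc=[62,28]
#8 0x1a1→b52/s4 MISS; vc=[62,28,60]
#9 0x1b8→b55/s7 L1-HIT; vc=[62,28,60]
#10 0x65→b12/s4 MISS; vc=[62,28,60,52]
#11 0xe7→b28/s4 VC-HIT; vc=[62,12,60,52]
#12 0x13f→b39/s7 MISS; vc=[12,60,52,55]
#13 0x71→b14/s6 L1-HIT; vc=[12,60,52,55]
#14 0xb7→b22/s6 MISS; vc=[60,52,55,14]
#15 0x74→b14/s6 VC-HIT; vc=[60,52,55,22]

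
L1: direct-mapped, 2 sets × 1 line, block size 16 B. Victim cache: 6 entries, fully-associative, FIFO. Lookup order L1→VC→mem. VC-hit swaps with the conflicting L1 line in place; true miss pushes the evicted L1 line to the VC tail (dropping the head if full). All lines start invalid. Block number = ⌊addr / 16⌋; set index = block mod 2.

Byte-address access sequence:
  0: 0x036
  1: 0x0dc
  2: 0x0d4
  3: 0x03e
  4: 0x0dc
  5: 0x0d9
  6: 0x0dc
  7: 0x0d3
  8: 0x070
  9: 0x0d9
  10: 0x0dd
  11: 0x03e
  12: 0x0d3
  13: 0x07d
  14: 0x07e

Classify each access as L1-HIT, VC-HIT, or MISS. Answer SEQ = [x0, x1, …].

SEQ = [MISS, MISS, L1-HIT, VC-HIT, VC-HIT, L1-HIT, L1-HIT, L1-HIT, MISS, VC-HIT, L1-HIT, VC-HIT, VC-HIT, VC-HIT, L1-HIT]

0: 0x36 (blk 3, set 1) → MISS  vc=[]
1: 0xdc (blk 13, set 1) → MISS  vc=[3]
2: 0xd4 (blk 13, set 1) → L1-HIT  vc=[3]
3: 0x3e (blk 3, set 1) → VC-HIT  vc=[13]
4: 0xdc (blk 13, set 1) → VC-HIT  vc=[3]
5: 0xd9 (blk 13, set 1) → L1-HIT  vc=[3]
6: 0xdc (blk 13, set 1) → L1-HIT  vc=[3]
7: 0xd3 (blk 13, set 1) → L1-HIT  vc=[3]
8: 0x70 (blk 7, set 1) → MISS  vc=[3, 13]
9: 0xd9 (blk 13, set 1) → VC-HIT  vc=[3, 7]
10: 0xdd (blk 13, set 1) → L1-HIT  vc=[3, 7]
11: 0x3e (blk 3, set 1) → VC-HIT  vc=[13, 7]
12: 0xd3 (blk 13, set 1) → VC-HIT  vc=[3, 7]
13: 0x7d (blk 7, set 1) → VC-HIT  vc=[3, 13]
14: 0x7e (blk 7, set 1) → L1-HIT  vc=[3, 13]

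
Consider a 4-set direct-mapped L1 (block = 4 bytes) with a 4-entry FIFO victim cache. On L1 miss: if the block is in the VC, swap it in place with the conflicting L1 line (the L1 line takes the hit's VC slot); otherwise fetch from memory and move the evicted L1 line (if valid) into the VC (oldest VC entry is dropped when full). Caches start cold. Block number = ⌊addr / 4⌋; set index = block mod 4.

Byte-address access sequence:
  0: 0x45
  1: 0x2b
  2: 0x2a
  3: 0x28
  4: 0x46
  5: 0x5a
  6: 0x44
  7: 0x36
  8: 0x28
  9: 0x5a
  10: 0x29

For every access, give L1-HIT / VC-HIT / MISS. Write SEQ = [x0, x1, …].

SEQ = [MISS, MISS, L1-HIT, L1-HIT, L1-HIT, MISS, L1-HIT, MISS, VC-HIT, VC-HIT, VC-HIT]

  [0] addr=0x45 blk=17 s=1: MISS | VC []
  [1] addr=0x2b blk=10 s=2: MISS | VC []
  [2] addr=0x2a blk=10 s=2: L1-HIT | VC []
  [3] addr=0x28 blk=10 s=2: L1-HIT | VC []
  [4] addr=0x46 blk=17 s=1: L1-HIT | VC []
  [5] addr=0x5a blk=22 s=2: MISS | VC [10]
  [6] addr=0x44 blk=17 s=1: L1-HIT | VC [10]
  [7] addr=0x36 blk=13 s=1: MISS | VC [10, 17]
  [8] addr=0x28 blk=10 s=2: VC-HIT | VC [22, 17]
  [9] addr=0x5a blk=22 s=2: VC-HIT | VC [10, 17]
  [10] addr=0x29 blk=10 s=2: VC-HIT | VC [22, 17]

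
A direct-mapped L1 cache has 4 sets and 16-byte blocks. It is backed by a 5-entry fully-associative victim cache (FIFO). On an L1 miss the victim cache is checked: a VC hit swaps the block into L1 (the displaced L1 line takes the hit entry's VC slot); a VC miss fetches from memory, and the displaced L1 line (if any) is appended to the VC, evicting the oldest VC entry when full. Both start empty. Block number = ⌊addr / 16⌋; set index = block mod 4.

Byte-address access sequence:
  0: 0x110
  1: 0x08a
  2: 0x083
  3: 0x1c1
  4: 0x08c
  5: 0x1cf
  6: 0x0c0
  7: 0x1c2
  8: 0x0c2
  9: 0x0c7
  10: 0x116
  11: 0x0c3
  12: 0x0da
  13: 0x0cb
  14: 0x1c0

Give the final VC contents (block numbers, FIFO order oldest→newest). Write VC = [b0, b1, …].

#0 0x110→b17/s1 MISS; vc=[]
#1 0x8a→b8/s0 MISS; vc=[]
#2 0x83→b8/s0 L1-HIT; vc=[]
#3 0x1c1→b28/s0 MISS; vc=[8]
#4 0x8c→b8/s0 VC-HIT; vc=[28]
#5 0x1cf→b28/s0 VC-HIT; vc=[8]
#6 0xc0→b12/s0 MISS; vc=[8,28]
#7 0x1c2→b28/s0 VC-HIT; vc=[8,12]
#8 0xc2→b12/s0 VC-HIT; vc=[8,28]
#9 0xc7→b12/s0 L1-HIT; vc=[8,28]
#10 0x116→b17/s1 L1-HIT; vc=[8,28]
#11 0xc3→b12/s0 L1-HIT; vc=[8,28]
#12 0xda→b13/s1 MISS; vc=[8,28,17]
#13 0xcb→b12/s0 L1-HIT; vc=[8,28,17]
#14 0x1c0→b28/s0 VC-HIT; vc=[8,12,17]

VC = [8, 12, 17]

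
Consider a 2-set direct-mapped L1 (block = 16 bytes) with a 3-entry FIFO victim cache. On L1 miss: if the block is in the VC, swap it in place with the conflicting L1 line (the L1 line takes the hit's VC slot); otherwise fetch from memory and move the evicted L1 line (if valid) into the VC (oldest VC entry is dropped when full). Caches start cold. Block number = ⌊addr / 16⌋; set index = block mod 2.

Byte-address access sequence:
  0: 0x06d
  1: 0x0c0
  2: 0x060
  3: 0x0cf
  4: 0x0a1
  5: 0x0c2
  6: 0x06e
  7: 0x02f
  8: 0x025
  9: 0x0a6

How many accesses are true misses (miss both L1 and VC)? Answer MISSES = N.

  [0] addr=0x6d blk=6 s=0: MISS | VC []
  [1] addr=0xc0 blk=12 s=0: MISS | VC [6]
  [2] addr=0x60 blk=6 s=0: VC-HIT | VC [12]
  [3] addr=0xcf blk=12 s=0: VC-HIT | VC [6]
  [4] addr=0xa1 blk=10 s=0: MISS | VC [6, 12]
  [5] addr=0xc2 blk=12 s=0: VC-HIT | VC [6, 10]
  [6] addr=0x6e blk=6 s=0: VC-HIT | VC [12, 10]
  [7] addr=0x2f blk=2 s=0: MISS | VC [12, 10, 6]
  [8] addr=0x25 blk=2 s=0: L1-HIT | VC [12, 10, 6]
  [9] addr=0xa6 blk=10 s=0: VC-HIT | VC [12, 2, 6]

MISSES = 4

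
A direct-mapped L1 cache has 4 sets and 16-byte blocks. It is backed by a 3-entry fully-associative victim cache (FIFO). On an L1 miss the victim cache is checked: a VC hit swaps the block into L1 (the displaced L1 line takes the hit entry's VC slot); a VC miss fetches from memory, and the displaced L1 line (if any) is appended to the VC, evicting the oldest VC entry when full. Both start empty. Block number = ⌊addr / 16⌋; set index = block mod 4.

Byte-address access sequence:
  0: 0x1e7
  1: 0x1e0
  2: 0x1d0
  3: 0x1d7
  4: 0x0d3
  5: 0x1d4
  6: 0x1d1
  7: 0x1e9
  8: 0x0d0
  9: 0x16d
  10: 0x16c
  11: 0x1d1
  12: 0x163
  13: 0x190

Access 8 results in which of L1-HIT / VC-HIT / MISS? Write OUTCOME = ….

OUTCOME = VC-HIT

0: 0x1e7 (blk 30, set 2) → MISS  vc=[]
1: 0x1e0 (blk 30, set 2) → L1-HIT  vc=[]
2: 0x1d0 (blk 29, set 1) → MISS  vc=[]
3: 0x1d7 (blk 29, set 1) → L1-HIT  vc=[]
4: 0xd3 (blk 13, set 1) → MISS  vc=[29]
5: 0x1d4 (blk 29, set 1) → VC-HIT  vc=[13]
6: 0x1d1 (blk 29, set 1) → L1-HIT  vc=[13]
7: 0x1e9 (blk 30, set 2) → L1-HIT  vc=[13]
8: 0xd0 (blk 13, set 1) → VC-HIT  vc=[29]
9: 0x16d (blk 22, set 2) → MISS  vc=[29, 30]
10: 0x16c (blk 22, set 2) → L1-HIT  vc=[29, 30]
11: 0x1d1 (blk 29, set 1) → VC-HIT  vc=[13, 30]
12: 0x163 (blk 22, set 2) → L1-HIT  vc=[13, 30]
13: 0x190 (blk 25, set 1) → MISS  vc=[13, 30, 29]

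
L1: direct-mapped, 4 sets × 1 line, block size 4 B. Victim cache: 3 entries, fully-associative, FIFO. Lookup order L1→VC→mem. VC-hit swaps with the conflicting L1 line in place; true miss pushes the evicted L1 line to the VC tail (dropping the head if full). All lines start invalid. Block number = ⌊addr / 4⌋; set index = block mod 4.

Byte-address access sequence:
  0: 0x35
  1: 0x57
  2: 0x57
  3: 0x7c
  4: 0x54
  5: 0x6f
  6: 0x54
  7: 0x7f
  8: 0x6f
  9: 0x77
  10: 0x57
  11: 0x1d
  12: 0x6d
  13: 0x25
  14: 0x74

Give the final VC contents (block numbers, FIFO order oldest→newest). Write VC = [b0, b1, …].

VC = [9, 7, 21]

#0 0x35→b13/s1 MISS; vc=[]
#1 0x57→b21/s1 MISS; vc=[13]
#2 0x57→b21/s1 L1-HIT; vc=[13]
#3 0x7c→b31/s3 MISS; vc=[13]
#4 0x54→b21/s1 L1-HIT; vc=[13]
#5 0x6f→b27/s3 MISS; vc=[13,31]
#6 0x54→b21/s1 L1-HIT; vc=[13,31]
#7 0x7f→b31/s3 VC-HIT; vc=[13,27]
#8 0x6f→b27/s3 VC-HIT; vc=[13,31]
#9 0x77→b29/s1 MISS; vc=[13,31,21]
#10 0x57→b21/s1 VC-HIT; vc=[13,31,29]
#11 0x1d→b7/s3 MISS; vc=[31,29,27]
#12 0x6d→b27/s3 VC-HIT; vc=[31,29,7]
#13 0x25→b9/s1 MISS; vc=[29,7,21]
#14 0x74→b29/s1 VC-HIT; vc=[9,7,21]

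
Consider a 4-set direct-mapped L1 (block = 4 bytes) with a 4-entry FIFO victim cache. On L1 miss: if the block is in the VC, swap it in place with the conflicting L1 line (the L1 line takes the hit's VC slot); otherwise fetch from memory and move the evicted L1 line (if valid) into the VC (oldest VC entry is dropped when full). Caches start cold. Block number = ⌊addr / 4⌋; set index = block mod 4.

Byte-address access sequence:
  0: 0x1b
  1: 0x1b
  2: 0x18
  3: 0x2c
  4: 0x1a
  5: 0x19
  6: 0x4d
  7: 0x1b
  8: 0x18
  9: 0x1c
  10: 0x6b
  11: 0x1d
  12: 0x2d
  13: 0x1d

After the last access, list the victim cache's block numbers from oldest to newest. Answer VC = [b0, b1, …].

VC = [11, 19, 6]

0: 0x1b (blk 6, set 2) → MISS  vc=[]
1: 0x1b (blk 6, set 2) → L1-HIT  vc=[]
2: 0x18 (blk 6, set 2) → L1-HIT  vc=[]
3: 0x2c (blk 11, set 3) → MISS  vc=[]
4: 0x1a (blk 6, set 2) → L1-HIT  vc=[]
5: 0x19 (blk 6, set 2) → L1-HIT  vc=[]
6: 0x4d (blk 19, set 3) → MISS  vc=[11]
7: 0x1b (blk 6, set 2) → L1-HIT  vc=[11]
8: 0x18 (blk 6, set 2) → L1-HIT  vc=[11]
9: 0x1c (blk 7, set 3) → MISS  vc=[11, 19]
10: 0x6b (blk 26, set 2) → MISS  vc=[11, 19, 6]
11: 0x1d (blk 7, set 3) → L1-HIT  vc=[11, 19, 6]
12: 0x2d (blk 11, set 3) → VC-HIT  vc=[7, 19, 6]
13: 0x1d (blk 7, set 3) → VC-HIT  vc=[11, 19, 6]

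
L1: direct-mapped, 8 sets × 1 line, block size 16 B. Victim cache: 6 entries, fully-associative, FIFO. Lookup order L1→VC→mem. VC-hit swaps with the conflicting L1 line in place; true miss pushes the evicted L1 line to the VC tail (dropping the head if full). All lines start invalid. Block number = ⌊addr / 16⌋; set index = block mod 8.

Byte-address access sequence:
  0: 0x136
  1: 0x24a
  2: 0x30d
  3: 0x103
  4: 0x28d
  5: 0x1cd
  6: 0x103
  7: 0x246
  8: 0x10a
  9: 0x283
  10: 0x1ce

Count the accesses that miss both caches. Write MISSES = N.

0: 0x136 (blk 19, set 3) → MISS  vc=[]
1: 0x24a (blk 36, set 4) → MISS  vc=[]
2: 0x30d (blk 48, set 0) → MISS  vc=[]
3: 0x103 (blk 16, set 0) → MISS  vc=[48]
4: 0x28d (blk 40, set 0) → MISS  vc=[48, 16]
5: 0x1cd (blk 28, set 4) → MISS  vc=[48, 16, 36]
6: 0x103 (blk 16, set 0) → VC-HIT  vc=[48, 40, 36]
7: 0x246 (blk 36, set 4) → VC-HIT  vc=[48, 40, 28]
8: 0x10a (blk 16, set 0) → L1-HIT  vc=[48, 40, 28]
9: 0x283 (blk 40, set 0) → VC-HIT  vc=[48, 16, 28]
10: 0x1ce (blk 28, set 4) → VC-HIT  vc=[48, 16, 36]

MISSES = 6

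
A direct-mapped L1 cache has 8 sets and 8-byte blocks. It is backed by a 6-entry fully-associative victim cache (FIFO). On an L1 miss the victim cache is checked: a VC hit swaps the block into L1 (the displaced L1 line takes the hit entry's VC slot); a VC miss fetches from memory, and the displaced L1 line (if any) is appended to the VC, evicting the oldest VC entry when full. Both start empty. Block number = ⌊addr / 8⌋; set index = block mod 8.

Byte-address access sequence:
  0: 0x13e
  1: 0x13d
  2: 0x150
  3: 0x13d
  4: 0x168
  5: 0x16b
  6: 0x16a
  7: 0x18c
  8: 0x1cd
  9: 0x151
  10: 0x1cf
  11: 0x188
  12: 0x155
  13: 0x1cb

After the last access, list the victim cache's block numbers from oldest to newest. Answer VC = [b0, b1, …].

0: 0x13e (blk 39, set 7) → MISS  vc=[]
1: 0x13d (blk 39, set 7) → L1-HIT  vc=[]
2: 0x150 (blk 42, set 2) → MISS  vc=[]
3: 0x13d (blk 39, set 7) → L1-HIT  vc=[]
4: 0x168 (blk 45, set 5) → MISS  vc=[]
5: 0x16b (blk 45, set 5) → L1-HIT  vc=[]
6: 0x16a (blk 45, set 5) → L1-HIT  vc=[]
7: 0x18c (blk 49, set 1) → MISS  vc=[]
8: 0x1cd (blk 57, set 1) → MISS  vc=[49]
9: 0x151 (blk 42, set 2) → L1-HIT  vc=[49]
10: 0x1cf (blk 57, set 1) → L1-HIT  vc=[49]
11: 0x188 (blk 49, set 1) → VC-HIT  vc=[57]
12: 0x155 (blk 42, set 2) → L1-HIT  vc=[57]
13: 0x1cb (blk 57, set 1) → VC-HIT  vc=[49]

VC = [49]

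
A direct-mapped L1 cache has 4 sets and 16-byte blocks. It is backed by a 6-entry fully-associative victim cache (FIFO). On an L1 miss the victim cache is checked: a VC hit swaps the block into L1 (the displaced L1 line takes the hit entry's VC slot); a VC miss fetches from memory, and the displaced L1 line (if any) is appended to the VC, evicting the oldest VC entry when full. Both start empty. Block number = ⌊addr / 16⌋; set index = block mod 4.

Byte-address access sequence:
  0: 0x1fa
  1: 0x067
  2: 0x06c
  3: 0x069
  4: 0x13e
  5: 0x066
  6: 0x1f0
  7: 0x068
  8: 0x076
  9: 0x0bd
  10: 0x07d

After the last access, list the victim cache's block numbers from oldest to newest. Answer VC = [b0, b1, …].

#0 0x1fa→b31/s3 MISS; vc=[]
#1 0x67→b6/s2 MISS; vc=[]
#2 0x6c→b6/s2 L1-HIT; vc=[]
#3 0x69→b6/s2 L1-HIT; vc=[]
#4 0x13e→b19/s3 MISS; vc=[31]
#5 0x66→b6/s2 L1-HIT; vc=[31]
#6 0x1f0→b31/s3 VC-HIT; vc=[19]
#7 0x68→b6/s2 L1-HIT; vc=[19]
#8 0x76→b7/s3 MISS; vc=[19,31]
#9 0xbd→b11/s3 MISS; vc=[19,31,7]
#10 0x7d→b7/s3 VC-HIT; vc=[19,31,11]

VC = [19, 31, 11]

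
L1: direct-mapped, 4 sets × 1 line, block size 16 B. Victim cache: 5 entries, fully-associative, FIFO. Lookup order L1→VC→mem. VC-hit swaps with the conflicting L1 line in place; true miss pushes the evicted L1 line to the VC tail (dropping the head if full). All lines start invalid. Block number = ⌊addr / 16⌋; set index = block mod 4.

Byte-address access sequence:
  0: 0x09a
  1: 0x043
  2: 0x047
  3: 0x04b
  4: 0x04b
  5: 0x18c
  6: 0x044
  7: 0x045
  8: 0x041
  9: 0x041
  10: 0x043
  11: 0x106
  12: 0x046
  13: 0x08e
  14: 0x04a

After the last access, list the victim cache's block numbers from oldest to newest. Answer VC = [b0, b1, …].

VC = [24, 16, 8]

  [0] addr=0x9a blk=9 s=1: MISS | VC []
  [1] addr=0x43 blk=4 s=0: MISS | VC []
  [2] addr=0x47 blk=4 s=0: L1-HIT | VC []
  [3] addr=0x4b blk=4 s=0: L1-HIT | VC []
  [4] addr=0x4b blk=4 s=0: L1-HIT | VC []
  [5] addr=0x18c blk=24 s=0: MISS | VC [4]
  [6] addr=0x44 blk=4 s=0: VC-HIT | VC [24]
  [7] addr=0x45 blk=4 s=0: L1-HIT | VC [24]
  [8] addr=0x41 blk=4 s=0: L1-HIT | VC [24]
  [9] addr=0x41 blk=4 s=0: L1-HIT | VC [24]
  [10] addr=0x43 blk=4 s=0: L1-HIT | VC [24]
  [11] addr=0x106 blk=16 s=0: MISS | VC [24, 4]
  [12] addr=0x46 blk=4 s=0: VC-HIT | VC [24, 16]
  [13] addr=0x8e blk=8 s=0: MISS | VC [24, 16, 4]
  [14] addr=0x4a blk=4 s=0: VC-HIT | VC [24, 16, 8]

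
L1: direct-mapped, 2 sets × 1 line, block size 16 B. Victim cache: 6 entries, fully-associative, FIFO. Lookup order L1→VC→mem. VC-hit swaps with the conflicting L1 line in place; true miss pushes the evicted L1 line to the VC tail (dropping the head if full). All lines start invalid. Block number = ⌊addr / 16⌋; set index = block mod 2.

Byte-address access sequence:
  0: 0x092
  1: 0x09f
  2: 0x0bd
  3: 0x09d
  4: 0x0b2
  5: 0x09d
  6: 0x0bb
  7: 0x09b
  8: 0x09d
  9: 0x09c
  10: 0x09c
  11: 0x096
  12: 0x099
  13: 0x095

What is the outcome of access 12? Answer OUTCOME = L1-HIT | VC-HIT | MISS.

#0 0x92→b9/s1 MISS; vc=[]
#1 0x9f→b9/s1 L1-HIT; vc=[]
#2 0xbd→b11/s1 MISS; vc=[9]
#3 0x9d→b9/s1 VC-HIT; vc=[11]
#4 0xb2→b11/s1 VC-HIT; vc=[9]
#5 0x9d→b9/s1 VC-HIT; vc=[11]
#6 0xbb→b11/s1 VC-HIT; vc=[9]
#7 0x9b→b9/s1 VC-HIT; vc=[11]
#8 0x9d→b9/s1 L1-HIT; vc=[11]
#9 0x9c→b9/s1 L1-HIT; vc=[11]
#10 0x9c→b9/s1 L1-HIT; vc=[11]
#11 0x96→b9/s1 L1-HIT; vc=[11]
#12 0x99→b9/s1 L1-HIT; vc=[11]
#13 0x95→b9/s1 L1-HIT; vc=[11]

OUTCOME = L1-HIT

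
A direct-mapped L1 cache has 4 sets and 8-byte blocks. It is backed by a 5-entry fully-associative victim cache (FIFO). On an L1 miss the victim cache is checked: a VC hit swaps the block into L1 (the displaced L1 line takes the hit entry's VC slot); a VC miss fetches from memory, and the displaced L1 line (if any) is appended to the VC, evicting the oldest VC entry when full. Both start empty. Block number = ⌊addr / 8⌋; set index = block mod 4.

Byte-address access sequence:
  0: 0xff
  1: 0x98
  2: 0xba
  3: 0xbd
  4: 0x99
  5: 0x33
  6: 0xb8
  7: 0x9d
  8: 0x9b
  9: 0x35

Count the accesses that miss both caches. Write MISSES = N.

MISSES = 4

  [0] addr=0xff blk=31 s=3: MISS | VC []
  [1] addr=0x98 blk=19 s=3: MISS | VC [31]
  [2] addr=0xba blk=23 s=3: MISS | VC [31, 19]
  [3] addr=0xbd blk=23 s=3: L1-HIT | VC [31, 19]
  [4] addr=0x99 blk=19 s=3: VC-HIT | VC [31, 23]
  [5] addr=0x33 blk=6 s=2: MISS | VC [31, 23]
  [6] addr=0xb8 blk=23 s=3: VC-HIT | VC [31, 19]
  [7] addr=0x9d blk=19 s=3: VC-HIT | VC [31, 23]
  [8] addr=0x9b blk=19 s=3: L1-HIT | VC [31, 23]
  [9] addr=0x35 blk=6 s=2: L1-HIT | VC [31, 23]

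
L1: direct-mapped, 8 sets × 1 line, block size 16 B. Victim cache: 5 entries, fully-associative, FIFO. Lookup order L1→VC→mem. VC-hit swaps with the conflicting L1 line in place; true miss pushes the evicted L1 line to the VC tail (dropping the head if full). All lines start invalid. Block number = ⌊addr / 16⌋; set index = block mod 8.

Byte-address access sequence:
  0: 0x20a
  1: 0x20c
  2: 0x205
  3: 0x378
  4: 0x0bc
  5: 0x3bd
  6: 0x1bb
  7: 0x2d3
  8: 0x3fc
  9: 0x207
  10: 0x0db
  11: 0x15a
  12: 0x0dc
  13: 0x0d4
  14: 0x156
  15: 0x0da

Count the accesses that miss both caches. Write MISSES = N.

  [0] addr=0x20a blk=32 s=0: MISS | VC []
  [1] addr=0x20c blk=32 s=0: L1-HIT | VC []
  [2] addr=0x205 blk=32 s=0: L1-HIT | VC []
  [3] addr=0x378 blk=55 s=7: MISS | VC []
  [4] addr=0xbc blk=11 s=3: MISS | VC []
  [5] addr=0x3bd blk=59 s=3: MISS | VC [11]
  [6] addr=0x1bb blk=27 s=3: MISS | VC [11, 59]
  [7] addr=0x2d3 blk=45 s=5: MISS | VC [11, 59]
  [8] addr=0x3fc blk=63 s=7: MISS | VC [11, 59, 55]
  [9] addr=0x207 blk=32 s=0: L1-HIT | VC [11, 59, 55]
  [10] addr=0xdb blk=13 s=5: MISS | VC [11, 59, 55, 45]
  [11] addr=0x15a blk=21 s=5: MISS | VC [11, 59, 55, 45, 13]
  [12] addr=0xdc blk=13 s=5: VC-HIT | VC [11, 59, 55, 45, 21]
  [13] addr=0xd4 blk=13 s=5: L1-HIT | VC [11, 59, 55, 45, 21]
  [14] addr=0x156 blk=21 s=5: VC-HIT | VC [11, 59, 55, 45, 13]
  [15] addr=0xda blk=13 s=5: VC-HIT | VC [11, 59, 55, 45, 21]

MISSES = 9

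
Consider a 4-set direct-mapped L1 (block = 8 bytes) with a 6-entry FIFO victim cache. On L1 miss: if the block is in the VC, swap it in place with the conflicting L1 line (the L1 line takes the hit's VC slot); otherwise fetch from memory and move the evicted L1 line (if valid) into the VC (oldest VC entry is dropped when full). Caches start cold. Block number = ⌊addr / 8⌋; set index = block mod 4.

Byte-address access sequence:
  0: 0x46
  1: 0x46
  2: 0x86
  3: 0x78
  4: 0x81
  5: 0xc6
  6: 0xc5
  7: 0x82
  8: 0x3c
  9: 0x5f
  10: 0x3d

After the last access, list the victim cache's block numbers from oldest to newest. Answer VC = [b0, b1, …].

VC = [8, 24, 15, 11]

0: 0x46 (blk 8, set 0) → MISS  vc=[]
1: 0x46 (blk 8, set 0) → L1-HIT  vc=[]
2: 0x86 (blk 16, set 0) → MISS  vc=[8]
3: 0x78 (blk 15, set 3) → MISS  vc=[8]
4: 0x81 (blk 16, set 0) → L1-HIT  vc=[8]
5: 0xc6 (blk 24, set 0) → MISS  vc=[8, 16]
6: 0xc5 (blk 24, set 0) → L1-HIT  vc=[8, 16]
7: 0x82 (blk 16, set 0) → VC-HIT  vc=[8, 24]
8: 0x3c (blk 7, set 3) → MISS  vc=[8, 24, 15]
9: 0x5f (blk 11, set 3) → MISS  vc=[8, 24, 15, 7]
10: 0x3d (blk 7, set 3) → VC-HIT  vc=[8, 24, 15, 11]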